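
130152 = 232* 561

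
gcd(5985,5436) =9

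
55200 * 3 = 165600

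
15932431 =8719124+7213307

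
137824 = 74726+63098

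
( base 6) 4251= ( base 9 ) 1284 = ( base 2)1111000111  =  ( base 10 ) 967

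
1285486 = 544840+740646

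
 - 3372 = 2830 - 6202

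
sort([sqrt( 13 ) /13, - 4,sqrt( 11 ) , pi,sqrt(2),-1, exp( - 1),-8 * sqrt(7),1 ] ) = [ - 8*sqrt( 7 ), - 4, - 1, sqrt( 13) /13,exp( - 1),1, sqrt(2),pi , sqrt( 11)]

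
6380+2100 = 8480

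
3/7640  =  3/7640=0.00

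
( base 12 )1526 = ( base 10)2478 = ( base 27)3AL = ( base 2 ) 100110101110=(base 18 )7BC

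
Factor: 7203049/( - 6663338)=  - 2^( - 1)*7^2*11^( - 1)*19^(- 2 ) * 29^1* 37^1*137^1*839^( - 1 )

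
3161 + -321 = 2840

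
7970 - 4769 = 3201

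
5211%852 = 99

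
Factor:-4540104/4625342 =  - 2270052/2312671  =  -  2^2* 3^3*229^( - 1)*10099^( - 1) * 21019^1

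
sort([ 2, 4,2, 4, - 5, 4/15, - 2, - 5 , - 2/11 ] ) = [ - 5, - 5, - 2, - 2/11,4/15 , 2, 2, 4, 4 ] 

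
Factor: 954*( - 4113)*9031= - 2^1 * 3^4 *11^1*53^1 * 457^1 *821^1 = - 35435855862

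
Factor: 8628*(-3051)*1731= - 45566892468=-2^2*3^5*113^1*577^1*719^1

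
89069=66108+22961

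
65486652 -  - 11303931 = 76790583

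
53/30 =53/30 = 1.77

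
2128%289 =105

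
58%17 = 7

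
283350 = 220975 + 62375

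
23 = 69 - 46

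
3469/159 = 3469/159= 21.82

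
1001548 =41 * 24428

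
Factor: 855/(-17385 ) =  - 3^1*61^( - 1 ) = -3/61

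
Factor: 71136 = 2^5*3^2*13^1 * 19^1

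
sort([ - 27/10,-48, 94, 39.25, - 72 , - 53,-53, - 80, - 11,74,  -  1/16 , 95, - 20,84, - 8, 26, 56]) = [ - 80, - 72, - 53, - 53, - 48, - 20, - 11,-8, - 27/10, - 1/16, 26,39.25, 56 , 74, 84, 94,  95]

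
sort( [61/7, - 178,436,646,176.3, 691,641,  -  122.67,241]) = [ - 178, - 122.67, 61/7, 176.3,241,  436,641, 646 , 691]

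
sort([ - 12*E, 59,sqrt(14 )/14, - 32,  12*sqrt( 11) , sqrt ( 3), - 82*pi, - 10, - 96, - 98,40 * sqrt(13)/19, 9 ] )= [ - 82* pi,  -  98,  -  96, - 12 *E, - 32, - 10,sqrt(14)/14, sqrt(3), 40*sqrt(13) /19,9,12*sqrt(11), 59 ]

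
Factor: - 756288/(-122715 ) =2^6*3^( - 3 )*5^ ( - 1)* 13^1 = 832/135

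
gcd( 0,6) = 6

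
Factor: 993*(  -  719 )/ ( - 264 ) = 2^(  -  3)* 11^( -1) * 331^1 * 719^1 = 237989/88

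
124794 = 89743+35051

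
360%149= 62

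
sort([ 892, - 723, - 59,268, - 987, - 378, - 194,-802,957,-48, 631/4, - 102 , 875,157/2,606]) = [ - 987,- 802, - 723, - 378, -194, - 102, - 59,- 48, 157/2,631/4, 268, 606,875,892, 957]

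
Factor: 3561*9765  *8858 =2^1*3^3 *5^1 *7^1*31^1*43^1*103^1*1187^1 = 308020695570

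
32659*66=2155494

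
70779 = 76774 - 5995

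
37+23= 60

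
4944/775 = 4944/775 = 6.38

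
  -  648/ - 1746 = 36/97 = 0.37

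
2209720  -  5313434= -3103714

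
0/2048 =0  =  0.00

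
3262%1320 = 622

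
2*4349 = 8698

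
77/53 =77/53 = 1.45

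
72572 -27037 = 45535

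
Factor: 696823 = 696823^1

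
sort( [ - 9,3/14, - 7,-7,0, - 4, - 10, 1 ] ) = [ - 10, - 9, - 7 , - 7 , - 4,  0, 3/14, 1 ] 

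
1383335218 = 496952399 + 886382819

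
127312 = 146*872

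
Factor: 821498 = 2^1*410749^1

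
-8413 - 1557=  - 9970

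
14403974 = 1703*8458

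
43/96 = 43/96 = 0.45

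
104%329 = 104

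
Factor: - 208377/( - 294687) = 169/239  =  13^2*239^( - 1 )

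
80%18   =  8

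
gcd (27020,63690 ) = 1930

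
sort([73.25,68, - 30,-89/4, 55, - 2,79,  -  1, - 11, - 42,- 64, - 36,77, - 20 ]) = [ - 64, - 42, - 36, - 30, - 89/4, - 20,-11,-2, - 1, 55,68 , 73.25,77,79 ]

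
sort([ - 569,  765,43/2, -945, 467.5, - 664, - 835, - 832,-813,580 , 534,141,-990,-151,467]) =[ - 990, -945, - 835,  -  832,-813, - 664, - 569,-151 , 43/2, 141,467,467.5,534,580, 765]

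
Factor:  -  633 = -3^1*211^1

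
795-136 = 659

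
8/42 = 4/21 =0.19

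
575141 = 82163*7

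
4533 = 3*1511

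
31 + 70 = 101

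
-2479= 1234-3713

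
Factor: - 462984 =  - 2^3*3^1*101^1*191^1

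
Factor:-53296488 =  - 2^3*3^3*7^1*101^1*349^1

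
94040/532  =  176+ 102/133 = 176.77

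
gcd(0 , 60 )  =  60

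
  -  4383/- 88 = 4383/88 = 49.81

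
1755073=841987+913086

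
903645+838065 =1741710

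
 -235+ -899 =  - 1134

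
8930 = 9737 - 807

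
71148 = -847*( - 84)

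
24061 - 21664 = 2397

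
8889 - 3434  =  5455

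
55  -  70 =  - 15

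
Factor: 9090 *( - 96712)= -879112080 = - 2^4*3^2*5^1 * 7^1 * 11^1 * 101^1 * 157^1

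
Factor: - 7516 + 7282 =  - 2^1*3^2*13^1=- 234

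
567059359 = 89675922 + 477383437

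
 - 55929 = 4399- 60328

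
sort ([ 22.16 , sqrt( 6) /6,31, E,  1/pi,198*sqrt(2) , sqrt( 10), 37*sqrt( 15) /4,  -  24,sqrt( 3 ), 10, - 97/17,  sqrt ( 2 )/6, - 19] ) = [ - 24,-19,-97/17,sqrt( 2) /6,1/pi,sqrt ( 6)/6,sqrt( 3 ),E,sqrt( 10 ), 10,22.16,31,37 * sqrt( 15 ) /4, 198*sqrt( 2) ]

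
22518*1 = 22518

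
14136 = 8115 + 6021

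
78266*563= 44063758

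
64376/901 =64376/901 = 71.45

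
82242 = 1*82242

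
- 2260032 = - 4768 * 474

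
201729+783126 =984855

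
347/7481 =347/7481  =  0.05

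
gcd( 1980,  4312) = 44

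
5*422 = 2110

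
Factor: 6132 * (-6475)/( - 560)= 283605/4= 2^(-2)*3^1*5^1*7^1*37^1*73^1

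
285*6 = 1710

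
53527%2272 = 1271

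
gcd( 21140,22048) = 4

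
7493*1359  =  10182987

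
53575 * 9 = 482175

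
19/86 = 19/86 = 0.22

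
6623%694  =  377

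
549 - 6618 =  - 6069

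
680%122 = 70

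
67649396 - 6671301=60978095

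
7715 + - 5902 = 1813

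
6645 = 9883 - 3238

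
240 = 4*60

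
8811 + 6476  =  15287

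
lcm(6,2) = 6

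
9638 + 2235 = 11873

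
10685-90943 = - 80258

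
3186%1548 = 90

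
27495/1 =27495 = 27495.00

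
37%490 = 37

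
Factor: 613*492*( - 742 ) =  - 2^3*3^1 *7^1*41^1*53^1*613^1 = - 223784232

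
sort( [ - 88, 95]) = [ - 88,95 ]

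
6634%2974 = 686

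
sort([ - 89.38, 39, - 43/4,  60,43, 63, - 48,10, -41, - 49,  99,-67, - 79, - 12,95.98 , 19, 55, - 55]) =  [ - 89.38, - 79,-67, - 55, - 49, - 48, - 41, - 12, -43/4 , 10, 19,39,43, 55 , 60,63, 95.98 , 99]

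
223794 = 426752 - 202958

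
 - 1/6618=-1/6618 = -0.00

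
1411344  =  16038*88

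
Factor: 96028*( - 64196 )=-6164613488=- 2^4 * 11^1*1459^1  *24007^1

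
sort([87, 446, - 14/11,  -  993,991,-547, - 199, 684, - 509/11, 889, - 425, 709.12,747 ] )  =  [ - 993, - 547,- 425, - 199, - 509/11, - 14/11, 87,446,684,  709.12, 747, 889,991]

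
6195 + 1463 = 7658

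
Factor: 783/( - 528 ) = -2^( - 4)*3^2*11^ (-1) * 29^1=   -261/176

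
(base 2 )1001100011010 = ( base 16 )131a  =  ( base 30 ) 5d0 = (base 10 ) 4890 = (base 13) 22C2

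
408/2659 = 408/2659 =0.15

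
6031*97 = 585007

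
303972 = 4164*73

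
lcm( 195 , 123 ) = 7995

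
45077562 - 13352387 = 31725175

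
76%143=76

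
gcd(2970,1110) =30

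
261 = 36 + 225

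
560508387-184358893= 376149494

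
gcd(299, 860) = 1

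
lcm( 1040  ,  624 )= 3120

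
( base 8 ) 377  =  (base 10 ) 255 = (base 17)F0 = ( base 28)93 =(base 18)e3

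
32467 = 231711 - 199244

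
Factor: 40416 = 2^5*3^1*421^1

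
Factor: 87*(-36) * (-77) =2^2*3^3* 7^1 * 11^1 * 29^1 = 241164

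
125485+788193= 913678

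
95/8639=95/8639 = 0.01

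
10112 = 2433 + 7679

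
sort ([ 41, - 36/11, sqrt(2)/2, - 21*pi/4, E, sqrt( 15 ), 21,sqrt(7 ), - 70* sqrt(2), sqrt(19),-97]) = [- 70*sqrt(2), - 97, - 21  *pi/4, - 36/11,sqrt ( 2)/2,sqrt (7 ), E, sqrt(15),sqrt( 19), 21,41]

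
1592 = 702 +890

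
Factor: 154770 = 2^1 *3^1 * 5^1 * 7^1*11^1*67^1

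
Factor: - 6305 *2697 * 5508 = - 93661254180 = - 2^2 * 3^5*5^1*13^1 * 17^1*29^1 * 31^1*97^1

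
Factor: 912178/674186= 456089/337093 = 17^ ( - 1)*79^ ( - 1)*149^1*251^( - 1)* 3061^1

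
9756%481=136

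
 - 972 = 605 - 1577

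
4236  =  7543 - 3307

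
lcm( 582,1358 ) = 4074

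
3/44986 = 3/44986 = 0.00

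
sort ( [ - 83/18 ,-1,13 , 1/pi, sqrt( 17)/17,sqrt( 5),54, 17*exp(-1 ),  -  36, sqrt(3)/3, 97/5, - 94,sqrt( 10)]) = [ - 94,-36, - 83/18, - 1,sqrt( 17)/17, 1/pi,sqrt( 3 ) /3 , sqrt( 5),  sqrt ( 10),17 *exp( - 1 ), 13, 97/5,54 ] 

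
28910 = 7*4130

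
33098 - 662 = 32436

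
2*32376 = 64752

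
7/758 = 7/758 = 0.01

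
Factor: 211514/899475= 2^1 * 3^( - 1)*5^( - 2)*17^1 *67^( - 1) *179^( -1 )*6221^1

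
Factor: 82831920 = 2^4*  3^1*5^1*345133^1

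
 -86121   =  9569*( - 9) 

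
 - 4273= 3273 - 7546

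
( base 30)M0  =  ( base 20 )1D0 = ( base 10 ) 660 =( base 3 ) 220110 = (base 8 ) 1224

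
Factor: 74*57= 4218 = 2^1*3^1*19^1*37^1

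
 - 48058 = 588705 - 636763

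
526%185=156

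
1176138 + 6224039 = 7400177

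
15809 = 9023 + 6786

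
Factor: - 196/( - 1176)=1/6 = 2^( - 1)*3^(-1 )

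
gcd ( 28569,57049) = 89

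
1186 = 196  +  990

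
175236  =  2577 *68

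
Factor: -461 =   -  461^1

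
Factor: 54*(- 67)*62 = - 224316 = -  2^2*3^3*31^1*67^1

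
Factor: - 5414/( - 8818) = 2707/4409=2707^1 * 4409^( - 1 )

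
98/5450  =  49/2725 = 0.02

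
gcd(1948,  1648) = 4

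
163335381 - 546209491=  - 382874110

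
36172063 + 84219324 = 120391387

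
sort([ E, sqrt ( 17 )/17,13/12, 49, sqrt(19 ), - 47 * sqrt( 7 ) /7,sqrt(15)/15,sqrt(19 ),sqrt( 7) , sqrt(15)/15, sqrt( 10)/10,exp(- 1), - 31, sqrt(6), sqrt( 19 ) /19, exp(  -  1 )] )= [ - 31, - 47*sqrt(7 )/7, sqrt(19)/19, sqrt(17 )/17,sqrt( 15) /15, sqrt(15)/15, sqrt(10 )/10, exp ( - 1), exp( - 1), 13/12, sqrt(6), sqrt(7),E, sqrt(19 ), sqrt(19),49 ]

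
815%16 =15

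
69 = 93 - 24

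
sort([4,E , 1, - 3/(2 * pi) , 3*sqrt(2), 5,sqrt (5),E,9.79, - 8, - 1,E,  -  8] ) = [-8,-8,  -  1,- 3/ ( 2 * pi),1, sqrt( 5 ),E,E, E, 4,3*sqrt( 2),5,9.79] 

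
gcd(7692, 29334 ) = 6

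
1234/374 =3  +  56/187 = 3.30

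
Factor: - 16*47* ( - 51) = 38352 = 2^4*3^1* 17^1*47^1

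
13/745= 13/745 = 0.02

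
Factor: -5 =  - 5^1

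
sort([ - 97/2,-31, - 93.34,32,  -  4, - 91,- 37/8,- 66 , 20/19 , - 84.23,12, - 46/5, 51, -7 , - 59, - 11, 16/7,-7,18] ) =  [-93.34, - 91 ,-84.23 ,-66, - 59,  -  97/2 ,- 31, - 11,-46/5, - 7, - 7, - 37/8, - 4, 20/19, 16/7, 12  ,  18  ,  32, 51]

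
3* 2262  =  6786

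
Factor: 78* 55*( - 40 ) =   -  171600 = - 2^4*3^1*5^2*  11^1*13^1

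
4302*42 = 180684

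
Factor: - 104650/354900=  -  23/78 =- 2^(-1 )*3^( - 1 )*13^ ( - 1)*23^1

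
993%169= 148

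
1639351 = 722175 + 917176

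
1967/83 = 1967/83=23.70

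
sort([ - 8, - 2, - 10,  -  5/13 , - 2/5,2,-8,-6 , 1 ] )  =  [ - 10, - 8, - 8, - 6,  -  2, - 2/5, - 5/13,1, 2 ]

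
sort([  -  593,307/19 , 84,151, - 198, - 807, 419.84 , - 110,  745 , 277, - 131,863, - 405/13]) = [ - 807, - 593, - 198,- 131, - 110, - 405/13, 307/19,84, 151 , 277,419.84,745 , 863 ] 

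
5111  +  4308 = 9419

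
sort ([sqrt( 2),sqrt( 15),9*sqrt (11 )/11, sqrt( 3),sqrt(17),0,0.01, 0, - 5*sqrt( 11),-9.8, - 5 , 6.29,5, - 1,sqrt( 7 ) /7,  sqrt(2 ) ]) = [ - 5 * sqrt( 11), - 9.8,-5, - 1,0 , 0, 0.01,sqrt(7 ) /7 , sqrt(2),sqrt( 2),sqrt( 3), 9*sqrt(11)/11,sqrt(15),sqrt( 17 ) , 5, 6.29] 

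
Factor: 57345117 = 3^1*2909^1*6571^1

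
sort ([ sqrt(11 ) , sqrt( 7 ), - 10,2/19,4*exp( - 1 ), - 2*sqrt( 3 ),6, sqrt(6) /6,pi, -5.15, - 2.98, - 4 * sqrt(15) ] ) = [-4*sqrt( 15),  -  10,-5.15, - 2*sqrt(3), - 2.98,2/19,sqrt( 6 ) /6,4*exp( - 1 ), sqrt(7), pi,sqrt( 11 ),  6]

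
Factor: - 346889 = - 79^1 * 4391^1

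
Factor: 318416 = 2^4*7^1*2843^1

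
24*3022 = 72528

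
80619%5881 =4166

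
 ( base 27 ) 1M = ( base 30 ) 1J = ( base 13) 3A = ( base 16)31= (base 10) 49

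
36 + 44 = 80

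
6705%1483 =773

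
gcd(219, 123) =3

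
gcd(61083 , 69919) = 1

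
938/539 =134/77 =1.74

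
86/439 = 86/439 =0.20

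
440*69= 30360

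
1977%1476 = 501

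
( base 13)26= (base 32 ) 10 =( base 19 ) 1D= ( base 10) 32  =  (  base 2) 100000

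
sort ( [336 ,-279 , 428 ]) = [-279,336, 428] 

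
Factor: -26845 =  - 5^1*7^1*13^1*59^1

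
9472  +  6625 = 16097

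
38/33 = 38/33 = 1.15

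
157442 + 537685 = 695127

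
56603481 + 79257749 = 135861230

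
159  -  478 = -319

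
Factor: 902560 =2^5*5^1*5641^1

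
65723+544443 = 610166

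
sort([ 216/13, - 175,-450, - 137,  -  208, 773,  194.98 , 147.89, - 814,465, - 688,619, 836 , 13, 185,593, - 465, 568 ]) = [-814, - 688, - 465,-450, - 208, - 175, - 137, 13, 216/13,147.89,  185 , 194.98,465, 568, 593, 619 , 773,836 ]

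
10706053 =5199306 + 5506747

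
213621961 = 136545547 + 77076414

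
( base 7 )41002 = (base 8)23335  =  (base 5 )304244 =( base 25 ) fmo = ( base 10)9949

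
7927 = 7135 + 792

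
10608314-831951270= - 821342956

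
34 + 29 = 63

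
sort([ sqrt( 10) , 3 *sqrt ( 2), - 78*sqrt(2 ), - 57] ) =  [ - 78*sqrt (2 ), - 57,sqrt( 10 ), 3*sqrt( 2 ) ]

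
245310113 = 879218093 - 633907980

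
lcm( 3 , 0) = 0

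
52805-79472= - 26667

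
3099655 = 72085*43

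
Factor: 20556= 2^2*3^2*571^1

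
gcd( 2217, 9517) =1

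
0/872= 0 = 0.00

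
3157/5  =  631 + 2/5 =631.40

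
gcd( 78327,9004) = 1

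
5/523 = 5/523 = 0.01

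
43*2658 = 114294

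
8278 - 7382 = 896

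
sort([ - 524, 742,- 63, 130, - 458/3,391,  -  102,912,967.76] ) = [ - 524, -458/3, - 102,- 63 , 130, 391,742, 912,967.76] 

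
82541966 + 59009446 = 141551412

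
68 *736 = 50048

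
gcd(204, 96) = 12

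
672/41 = 16 + 16/41  =  16.39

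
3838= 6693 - 2855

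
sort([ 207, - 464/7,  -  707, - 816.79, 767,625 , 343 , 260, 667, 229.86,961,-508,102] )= [ - 816.79,  -  707,  -  508, - 464/7, 102,207,229.86 , 260, 343,625,667 , 767,961] 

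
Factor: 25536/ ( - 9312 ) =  - 2^1*7^1*19^1 * 97^ (-1 ) = -  266/97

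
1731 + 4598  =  6329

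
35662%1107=238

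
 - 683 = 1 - 684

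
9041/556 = 16 +145/556=16.26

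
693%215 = 48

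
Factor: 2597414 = 2^1*19^1*29^1*2357^1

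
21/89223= 7/29741= 0.00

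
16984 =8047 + 8937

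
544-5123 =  - 4579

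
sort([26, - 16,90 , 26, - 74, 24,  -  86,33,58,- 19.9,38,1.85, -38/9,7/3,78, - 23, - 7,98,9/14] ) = [ -86,-74,  -  23,-19.9,-16,-7 , - 38/9, 9/14,  1.85,7/3,24,26,26,33 , 38,58,  78,90,98] 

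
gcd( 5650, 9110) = 10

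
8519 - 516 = 8003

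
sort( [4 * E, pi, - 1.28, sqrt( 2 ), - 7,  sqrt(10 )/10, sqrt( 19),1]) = [ - 7, - 1.28, sqrt( 10) /10, 1,sqrt (2),pi, sqrt ( 19 ), 4*E] 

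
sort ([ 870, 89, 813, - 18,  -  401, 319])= [ -401, - 18,89 , 319,813, 870] 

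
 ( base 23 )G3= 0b101110011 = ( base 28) d7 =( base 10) 371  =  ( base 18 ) 12B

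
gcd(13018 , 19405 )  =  1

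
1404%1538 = 1404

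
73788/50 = 1475 + 19/25 = 1475.76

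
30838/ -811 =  - 30838/811  =  - 38.02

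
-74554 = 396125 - 470679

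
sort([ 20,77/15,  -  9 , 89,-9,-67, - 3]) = [ - 67,  -  9 , - 9,  -  3,77/15,20, 89] 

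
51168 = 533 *96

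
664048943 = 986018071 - 321969128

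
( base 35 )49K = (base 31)5DR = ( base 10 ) 5235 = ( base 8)12163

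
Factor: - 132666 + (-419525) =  - 552191  =  - 197^1 * 2803^1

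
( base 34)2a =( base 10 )78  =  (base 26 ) 30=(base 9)86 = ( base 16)4e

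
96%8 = 0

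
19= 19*1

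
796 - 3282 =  - 2486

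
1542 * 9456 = 14581152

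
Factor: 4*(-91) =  - 364 = - 2^2 * 7^1* 13^1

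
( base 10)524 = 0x20C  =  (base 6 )2232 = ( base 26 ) K4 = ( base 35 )ey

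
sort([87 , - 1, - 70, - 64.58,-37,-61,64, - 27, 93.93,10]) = [ - 70, - 64.58,-61,-37, - 27 , - 1,10, 64,87 , 93.93 ] 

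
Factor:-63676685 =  - 5^1*12735337^1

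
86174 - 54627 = 31547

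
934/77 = 934/77= 12.13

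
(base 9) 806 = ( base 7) 1623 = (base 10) 654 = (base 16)28E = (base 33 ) JR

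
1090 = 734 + 356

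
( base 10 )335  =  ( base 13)1ca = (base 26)cn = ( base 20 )gf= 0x14f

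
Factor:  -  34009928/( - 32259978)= 2^2*3^(-3 )*17^1*250073^1*597407^ ( - 1 ) = 17004964/16129989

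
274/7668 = 137/3834= 0.04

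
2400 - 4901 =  - 2501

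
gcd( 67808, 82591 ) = 1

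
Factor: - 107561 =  - 29^1*  3709^1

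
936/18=52 = 52.00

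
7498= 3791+3707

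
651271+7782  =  659053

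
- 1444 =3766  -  5210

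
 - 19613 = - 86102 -  -  66489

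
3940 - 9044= - 5104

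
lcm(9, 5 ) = 45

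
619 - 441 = 178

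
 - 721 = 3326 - 4047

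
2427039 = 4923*493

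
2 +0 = 2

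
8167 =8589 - 422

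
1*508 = 508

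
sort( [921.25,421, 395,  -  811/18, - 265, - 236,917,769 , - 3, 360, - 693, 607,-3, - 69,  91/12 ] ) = [-693, - 265, -236, - 69, - 811/18,-3,  -  3,  91/12,360, 395, 421,607, 769,917,921.25 ] 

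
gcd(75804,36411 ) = 3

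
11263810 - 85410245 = -74146435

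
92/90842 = 46/45421 = 0.00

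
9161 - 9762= - 601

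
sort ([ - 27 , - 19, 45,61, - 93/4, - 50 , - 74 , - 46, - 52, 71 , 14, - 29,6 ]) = [ - 74,- 52 , - 50, - 46, - 29 , - 27,-93/4,-19,6, 14, 45 , 61 , 71]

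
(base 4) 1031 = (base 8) 115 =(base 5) 302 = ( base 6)205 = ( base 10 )77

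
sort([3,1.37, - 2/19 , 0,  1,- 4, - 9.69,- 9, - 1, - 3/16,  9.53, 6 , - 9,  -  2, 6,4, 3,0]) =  [  -  9.69,- 9, - 9,-4, - 2, - 1, - 3/16,-2/19,  0,0, 1,  1.37,  3,  3, 4,  6,6,9.53]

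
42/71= 42/71=0.59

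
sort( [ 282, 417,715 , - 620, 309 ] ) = [ - 620,282, 309, 417, 715 ] 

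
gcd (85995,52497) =9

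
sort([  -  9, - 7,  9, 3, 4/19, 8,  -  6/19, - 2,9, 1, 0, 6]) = [-9, - 7, - 2, - 6/19, 0, 4/19, 1, 3 , 6, 8,9,9]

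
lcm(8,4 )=8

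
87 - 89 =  - 2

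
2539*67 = 170113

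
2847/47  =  2847/47 = 60.57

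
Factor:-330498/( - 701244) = 2^( - 1)*3^( - 1 )*7^1*61^1*151^(-1 ) = 427/906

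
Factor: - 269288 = - 2^3*41^1*821^1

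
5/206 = 5/206 = 0.02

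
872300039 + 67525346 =939825385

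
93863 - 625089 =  - 531226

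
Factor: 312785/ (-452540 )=-47/68=-  2^( -2 )*17^(- 1 )*47^1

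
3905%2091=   1814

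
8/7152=1/894 = 0.00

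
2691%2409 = 282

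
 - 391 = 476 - 867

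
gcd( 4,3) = 1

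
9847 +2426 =12273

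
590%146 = 6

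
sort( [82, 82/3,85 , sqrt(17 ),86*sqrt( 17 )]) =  [sqrt( 17),82/3, 82,85,86*sqrt(17 )]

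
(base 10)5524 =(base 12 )3244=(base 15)1984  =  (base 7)22051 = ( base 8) 12624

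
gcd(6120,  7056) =72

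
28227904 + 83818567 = 112046471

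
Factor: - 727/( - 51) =3^( - 1 )*17^( - 1 )*727^1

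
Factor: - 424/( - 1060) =2^1*5^( - 1 ) = 2/5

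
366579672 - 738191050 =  - 371611378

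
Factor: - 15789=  - 3^1 *19^1  *277^1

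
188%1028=188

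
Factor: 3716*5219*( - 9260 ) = - 179586625040 = - 2^4*5^1*17^1*307^1*463^1*929^1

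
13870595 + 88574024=102444619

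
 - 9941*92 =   -  914572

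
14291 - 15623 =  - 1332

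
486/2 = 243 = 243.00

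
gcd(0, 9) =9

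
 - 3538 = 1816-5354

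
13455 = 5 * 2691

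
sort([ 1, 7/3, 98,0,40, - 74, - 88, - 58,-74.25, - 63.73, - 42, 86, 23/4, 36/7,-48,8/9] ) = [-88,-74.25, - 74,  -  63.73,-58, - 48,-42,0, 8/9,1,  7/3,36/7,23/4, 40 , 86,98]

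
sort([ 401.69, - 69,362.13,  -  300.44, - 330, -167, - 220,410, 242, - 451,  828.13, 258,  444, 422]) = [ - 451, - 330,-300.44, - 220,-167 , - 69,242,258,362.13, 401.69,410,422,444,828.13]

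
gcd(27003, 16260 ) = 3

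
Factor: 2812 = 2^2*19^1*37^1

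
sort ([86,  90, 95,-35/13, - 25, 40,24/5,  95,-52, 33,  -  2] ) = [ - 52, - 25, - 35/13, - 2, 24/5,33, 40,86, 90,95, 95 ]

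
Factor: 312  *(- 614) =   -  2^4*3^1*13^1*307^1 = -  191568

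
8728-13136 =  - 4408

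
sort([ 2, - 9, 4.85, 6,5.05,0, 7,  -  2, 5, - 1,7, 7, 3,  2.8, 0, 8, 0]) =[ - 9, - 2, - 1, 0, 0,0 , 2, 2.8 , 3,4.85,5,5.05, 6, 7, 7, 7,  8] 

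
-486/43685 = -1 + 43199/43685 = - 0.01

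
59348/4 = 14837 = 14837.00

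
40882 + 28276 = 69158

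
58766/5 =58766/5 = 11753.20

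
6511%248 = 63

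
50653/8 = 50653/8 = 6331.62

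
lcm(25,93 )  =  2325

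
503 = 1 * 503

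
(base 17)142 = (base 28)CN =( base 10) 359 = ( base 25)e9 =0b101100111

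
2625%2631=2625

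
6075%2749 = 577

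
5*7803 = 39015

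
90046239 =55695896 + 34350343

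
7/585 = 7/585 = 0.01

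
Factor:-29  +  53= 24 = 2^3*3^1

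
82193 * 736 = 60494048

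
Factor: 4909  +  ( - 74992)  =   - 3^2*13^1*599^1 =-  70083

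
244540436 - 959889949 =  - 715349513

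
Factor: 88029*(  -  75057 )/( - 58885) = 6607192653/58885 = 3^3*5^( - 1)*127^1 * 197^1* 9781^1*11777^( - 1)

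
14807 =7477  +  7330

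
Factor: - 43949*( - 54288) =2^4*3^2*13^1*29^1*71^1*619^1 = 2385903312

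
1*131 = 131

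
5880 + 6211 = 12091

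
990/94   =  495/47 = 10.53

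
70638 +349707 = 420345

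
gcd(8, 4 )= 4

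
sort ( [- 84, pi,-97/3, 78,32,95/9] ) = [ -84,  -  97/3,pi, 95/9, 32, 78] 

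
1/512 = 1/512 = 0.00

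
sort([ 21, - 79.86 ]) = [ -79.86, 21] 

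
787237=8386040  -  7598803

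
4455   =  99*45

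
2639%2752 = 2639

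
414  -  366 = 48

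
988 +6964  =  7952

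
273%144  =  129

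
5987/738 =5987/738= 8.11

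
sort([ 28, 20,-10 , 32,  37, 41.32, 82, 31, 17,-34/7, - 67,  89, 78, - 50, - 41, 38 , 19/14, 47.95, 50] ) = [ - 67,  -  50 , - 41, - 10, - 34/7,19/14, 17, 20, 28,31, 32,37,38,41.32,  47.95, 50,78, 82, 89]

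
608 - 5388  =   - 4780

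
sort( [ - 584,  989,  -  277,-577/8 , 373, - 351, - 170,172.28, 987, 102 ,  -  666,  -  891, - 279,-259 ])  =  [- 891, - 666, - 584, - 351, - 279, - 277, - 259  , - 170, - 577/8, 102, 172.28,373,987,989 ] 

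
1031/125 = 8 + 31/125 = 8.25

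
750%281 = 188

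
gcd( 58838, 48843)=1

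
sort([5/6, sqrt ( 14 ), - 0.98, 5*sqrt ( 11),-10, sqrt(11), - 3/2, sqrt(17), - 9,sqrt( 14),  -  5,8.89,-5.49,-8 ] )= [-10, - 9, - 8, - 5.49,-5,-3/2, - 0.98, 5/6, sqrt( 11),sqrt( 14 ), sqrt( 14), sqrt(17 ), 8.89,5*sqrt(11 )]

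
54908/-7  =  -7844/1 =-  7844.00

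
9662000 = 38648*250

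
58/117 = 58/117 = 0.50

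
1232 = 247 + 985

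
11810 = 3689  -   - 8121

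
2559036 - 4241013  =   - 1681977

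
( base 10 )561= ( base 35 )g1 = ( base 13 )342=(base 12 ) 3A9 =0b1000110001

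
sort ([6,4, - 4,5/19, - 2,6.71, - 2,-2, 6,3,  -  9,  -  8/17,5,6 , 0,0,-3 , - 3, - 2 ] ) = [ -9, - 4,-3, - 3, - 2, - 2, - 2, - 2,  -  8/17, 0, 0, 5/19,3,4,5,6,6 , 6, 6.71 ] 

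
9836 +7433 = 17269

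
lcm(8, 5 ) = 40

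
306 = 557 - 251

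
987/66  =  329/22=14.95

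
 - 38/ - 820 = 19/410=0.05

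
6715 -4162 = 2553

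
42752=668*64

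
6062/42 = 433/3 = 144.33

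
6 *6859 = 41154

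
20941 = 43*487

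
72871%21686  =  7813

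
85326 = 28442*3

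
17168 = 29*592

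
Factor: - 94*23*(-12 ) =2^3*3^1*23^1*47^1 =25944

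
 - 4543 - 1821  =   - 6364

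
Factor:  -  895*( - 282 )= 2^1 * 3^1 * 5^1*47^1 * 179^1  =  252390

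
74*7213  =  533762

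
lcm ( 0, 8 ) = 0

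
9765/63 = 155 =155.00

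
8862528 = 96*92318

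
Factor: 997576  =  2^3*19^1*6563^1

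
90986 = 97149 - 6163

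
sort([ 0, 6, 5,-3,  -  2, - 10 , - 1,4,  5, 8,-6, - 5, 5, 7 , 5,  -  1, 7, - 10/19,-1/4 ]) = [-10, - 6, - 5,-3, - 2 , - 1, - 1, - 10/19,  -  1/4 , 0,4,5,5,5 , 5,6, 7, 7,8 ]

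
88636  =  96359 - 7723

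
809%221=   146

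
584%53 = 1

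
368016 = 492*748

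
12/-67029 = - 4/22343 = -0.00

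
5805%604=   369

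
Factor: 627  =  3^1*11^1*19^1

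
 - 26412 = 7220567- 7246979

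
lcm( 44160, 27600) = 220800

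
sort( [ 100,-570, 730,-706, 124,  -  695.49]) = [-706, - 695.49, - 570, 100,124 , 730 ]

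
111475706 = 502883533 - 391407827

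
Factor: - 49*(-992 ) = 2^5 * 7^2 * 31^1 = 48608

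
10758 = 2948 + 7810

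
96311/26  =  3704 + 7/26 = 3704.27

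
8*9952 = 79616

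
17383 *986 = 17139638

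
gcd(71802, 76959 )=9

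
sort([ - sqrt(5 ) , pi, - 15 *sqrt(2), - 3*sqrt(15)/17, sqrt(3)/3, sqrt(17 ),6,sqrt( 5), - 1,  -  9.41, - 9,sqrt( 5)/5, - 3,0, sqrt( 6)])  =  [ - 15*sqrt(2),  -  9.41, - 9, - 3, - sqrt (5),  -  1, - 3*sqrt(15)/17,0,  sqrt(5) /5,sqrt( 3) /3,sqrt(5), sqrt(6),  pi,sqrt( 17),  6 ] 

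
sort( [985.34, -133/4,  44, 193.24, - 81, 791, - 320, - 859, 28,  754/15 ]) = [-859 ,-320, - 81, - 133/4, 28,  44,754/15, 193.24, 791,985.34] 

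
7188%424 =404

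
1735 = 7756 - 6021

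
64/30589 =64/30589 = 0.00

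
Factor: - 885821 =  - 885821^1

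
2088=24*87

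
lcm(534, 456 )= 40584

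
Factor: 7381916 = 2^2*  109^1*16931^1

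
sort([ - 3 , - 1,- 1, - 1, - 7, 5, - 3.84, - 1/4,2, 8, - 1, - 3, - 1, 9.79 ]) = [ - 7, -3.84, - 3  , - 3,-1, - 1, - 1,  -  1, - 1, - 1/4, 2,5, 8, 9.79]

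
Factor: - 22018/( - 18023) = 2^1*67^( - 1 )*101^1*109^1*269^ (  -  1 ) 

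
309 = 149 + 160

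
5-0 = 5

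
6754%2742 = 1270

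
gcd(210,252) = 42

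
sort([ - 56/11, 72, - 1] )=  [ - 56/11,  -  1,72 ]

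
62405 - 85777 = -23372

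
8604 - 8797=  - 193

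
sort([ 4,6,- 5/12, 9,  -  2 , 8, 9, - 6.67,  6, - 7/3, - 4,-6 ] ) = [-6.67, - 6, - 4, - 7/3,-2, - 5/12 , 4, 6, 6, 8,  9, 9]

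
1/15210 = 1/15210 = 0.00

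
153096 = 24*6379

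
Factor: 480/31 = 2^5*3^1* 5^1*31^( - 1 ) 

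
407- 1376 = -969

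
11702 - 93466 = - 81764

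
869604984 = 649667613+219937371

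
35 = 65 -30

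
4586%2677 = 1909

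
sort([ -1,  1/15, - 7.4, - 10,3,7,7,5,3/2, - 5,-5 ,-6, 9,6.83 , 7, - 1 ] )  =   [ - 10, - 7.4, - 6, - 5,  -  5, - 1, - 1, 1/15 , 3/2,3,5 , 6.83 , 7, 7,7,9 ] 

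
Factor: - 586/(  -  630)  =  293/315 = 3^ ( - 2) * 5^(  -  1)*7^( - 1 ) * 293^1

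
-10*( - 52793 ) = 527930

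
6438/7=6438/7 = 919.71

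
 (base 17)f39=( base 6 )32203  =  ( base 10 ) 4395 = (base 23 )872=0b1000100101011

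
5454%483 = 141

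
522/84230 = 261/42115  =  0.01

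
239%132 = 107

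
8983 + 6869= 15852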